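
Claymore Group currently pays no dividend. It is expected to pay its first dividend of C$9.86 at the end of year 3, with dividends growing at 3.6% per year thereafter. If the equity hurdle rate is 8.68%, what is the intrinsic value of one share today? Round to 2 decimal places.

Deferred-dividend DDM. At t=2 the remaining stream is a growing perpetuity with first payment D_3 = 9.86.
V_2 = D_3/(r−g) = 9.86/(0.0868−0.036) = 194.0945
P₀ = V_2/(1+r)^2 = 194.0945/(1+0.0868)^2 = 164.3289

C$164.33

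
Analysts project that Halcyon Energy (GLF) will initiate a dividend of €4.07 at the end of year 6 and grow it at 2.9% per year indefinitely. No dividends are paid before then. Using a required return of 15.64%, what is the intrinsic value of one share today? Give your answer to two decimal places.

€15.45

Deferred-dividend DDM. At t=5 the remaining stream is a growing perpetuity with first payment D_6 = 4.07.
V_5 = D_6/(r−g) = 4.07/(0.1564−0.029) = 31.9466
P₀ = V_5/(1+r)^5 = 31.9466/(1+0.1564)^5 = 15.4484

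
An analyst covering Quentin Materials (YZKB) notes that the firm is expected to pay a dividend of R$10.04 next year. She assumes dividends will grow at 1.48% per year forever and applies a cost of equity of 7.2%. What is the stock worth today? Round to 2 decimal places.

Gordon growth model: P₀ = D₁/(r − g), with D₁ = 10.04 given directly.
P₀ = 10.0400 / (0.072 − 0.0148) = 10.0400 / 0.0572 = 175.5245

R$175.52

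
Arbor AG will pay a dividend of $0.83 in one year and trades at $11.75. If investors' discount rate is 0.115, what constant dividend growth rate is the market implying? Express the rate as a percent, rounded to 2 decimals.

From P₀ = D₁/(r − g), the implied growth is g = r − D₁/P₀.
g = 0.115 − 0.83/11.75 = 0.115 − 0.07064 = 0.04436

4.44%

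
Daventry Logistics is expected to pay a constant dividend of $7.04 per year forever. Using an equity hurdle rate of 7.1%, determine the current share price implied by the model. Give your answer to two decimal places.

$99.15

Zero-growth DDM (perpetuity): P₀ = D/r = 7.04 / 0.071 = 99.1549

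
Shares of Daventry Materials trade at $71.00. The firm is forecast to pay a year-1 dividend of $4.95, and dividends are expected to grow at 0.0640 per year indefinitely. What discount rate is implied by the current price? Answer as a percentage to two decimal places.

Rearranging the constant-growth DDM: r = D₁/P₀ + g.
r = 4.9500 / 71.00 + 0.064 = 0.06972 + 0.064 = 0.13372

13.37%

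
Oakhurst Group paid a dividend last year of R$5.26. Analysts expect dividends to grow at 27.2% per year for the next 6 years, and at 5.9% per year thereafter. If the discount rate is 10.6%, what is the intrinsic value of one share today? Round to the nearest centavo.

R$327.24

Two-stage DDM. Project D₁…D_6 at 0.272, terminal growth 0.059, discount at r = 0.106.
D_1 = 6.6907
D_2 = 8.5106
D_3 = 10.8255
D_4 = 13.7700
D_5 = 17.5155
D_6 = 22.2797
Terminal value at t=6: TV = D_7/(r−g) = 23.5942/(0.106−0.059) = 502.0032
P₀ = 6.6907/(1+0.106)^1 + 8.5106/(1+0.106)^2 + 10.8255/(1+0.106)^3 + 13.7700/(1+0.106)^4 + 17.5155/(1+0.106)^5 + 22.2797/(1+0.106)^6 + 502.0032/(1+0.106)^6 = 327.2360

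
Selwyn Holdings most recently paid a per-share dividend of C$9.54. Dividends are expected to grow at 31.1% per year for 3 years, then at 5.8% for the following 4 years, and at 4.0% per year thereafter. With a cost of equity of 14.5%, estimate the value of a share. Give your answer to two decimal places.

Three-stage DDM. Project D₁…D_7; terminal Gordon value at t=7 with g = 0.04; discount at r = 0.145.
D_1 = 12.5069
D_2 = 16.3966
D_3 = 21.4959
D_4 = 22.7427
D_5 = 24.0618
D_6 = 25.4574
D_7 = 26.9339
TV_7 = 28.0112/(0.145−0.04) = 266.7738
P₀ = Σ Dₜ/(1+r)ᵗ + TV_7/(1+r)^7 = 188.3407

C$188.34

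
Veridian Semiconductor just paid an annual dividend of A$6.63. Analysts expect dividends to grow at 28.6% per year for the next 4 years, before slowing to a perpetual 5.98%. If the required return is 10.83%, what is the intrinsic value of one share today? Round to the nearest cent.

A$301.62

Two-stage DDM. Project D₁…D_4 at 0.286, terminal growth 0.0598, discount at r = 0.1083.
D_1 = 8.5262
D_2 = 10.9647
D_3 = 14.1006
D_4 = 18.1333
Terminal value at t=4: TV = D_5/(r−g) = 19.2177/(0.1083−0.0598) = 396.2412
P₀ = 8.5262/(1+0.1083)^1 + 10.9647/(1+0.1083)^2 + 14.1006/(1+0.1083)^3 + 18.1333/(1+0.1083)^4 + 396.2412/(1+0.1083)^4 = 301.6172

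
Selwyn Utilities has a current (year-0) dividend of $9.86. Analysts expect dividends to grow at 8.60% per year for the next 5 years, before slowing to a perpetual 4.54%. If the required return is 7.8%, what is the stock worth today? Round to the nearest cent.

$378.50

Two-stage DDM. Project D₁…D_5 at 0.086, terminal growth 0.0454, discount at r = 0.078.
D_1 = 10.7080
D_2 = 11.6288
D_3 = 12.6289
D_4 = 13.7150
D_5 = 14.8945
Terminal value at t=5: TV = D_6/(r−g) = 15.5707/(0.078−0.0454) = 477.6293
P₀ = 10.7080/(1+0.078)^1 + 11.6288/(1+0.078)^2 + 12.6289/(1+0.078)^3 + 13.7150/(1+0.078)^4 + 14.8945/(1+0.078)^5 + 477.6293/(1+0.078)^5 = 378.5016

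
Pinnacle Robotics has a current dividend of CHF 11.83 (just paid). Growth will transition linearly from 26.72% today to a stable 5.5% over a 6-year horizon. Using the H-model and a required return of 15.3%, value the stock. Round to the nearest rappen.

H-model: P₀ = D₀[(1+g_L) + H(g_S−g_L)]/(r−g_L), with H = 6/2 = 3.
P₀ = 11.83 × [(1+0.055) + 3×(0.2672−0.055)] / (0.153−0.055)
   = 11.83 × 1.6916 / 0.098 = 204.2003

CHF 204.20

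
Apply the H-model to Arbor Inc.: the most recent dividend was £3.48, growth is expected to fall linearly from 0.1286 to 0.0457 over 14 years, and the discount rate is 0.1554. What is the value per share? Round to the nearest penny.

H-model: P₀ = D₀[(1+g_L) + H(g_S−g_L)]/(r−g_L), with H = 14/2 = 7.
P₀ = 3.48 × [(1+0.0457) + 7×(0.1286−0.0457)] / (0.1554−0.0457)
   = 3.48 × 1.6260 / 0.1097 = 51.5814

£51.58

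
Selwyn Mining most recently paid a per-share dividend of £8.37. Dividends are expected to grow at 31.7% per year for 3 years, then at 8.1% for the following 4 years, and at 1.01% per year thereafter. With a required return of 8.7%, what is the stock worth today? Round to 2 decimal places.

£287.30

Three-stage DDM. Project D₁…D_7; terminal Gordon value at t=7 with g = 0.0101; discount at r = 0.087.
D_1 = 11.0233
D_2 = 14.5177
D_3 = 19.1198
D_4 = 20.6685
D_5 = 22.3426
D_6 = 24.1524
D_7 = 26.1087
TV_7 = 26.3724/(0.087−0.0101) = 342.9443
P₀ = Σ Dₜ/(1+r)ᵗ + TV_7/(1+r)^7 = 287.3001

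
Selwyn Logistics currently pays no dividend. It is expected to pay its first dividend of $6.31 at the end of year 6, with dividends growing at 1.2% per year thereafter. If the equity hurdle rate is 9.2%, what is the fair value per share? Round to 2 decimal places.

$50.80

Deferred-dividend DDM. At t=5 the remaining stream is a growing perpetuity with first payment D_6 = 6.31.
V_5 = D_6/(r−g) = 6.31/(0.092−0.012) = 78.8750
P₀ = V_5/(1+r)^5 = 78.8750/(1+0.092)^5 = 50.7956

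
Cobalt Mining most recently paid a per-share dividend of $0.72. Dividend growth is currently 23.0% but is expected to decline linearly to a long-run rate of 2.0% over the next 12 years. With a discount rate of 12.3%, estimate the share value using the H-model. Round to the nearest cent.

$15.94

H-model: P₀ = D₀[(1+g_L) + H(g_S−g_L)]/(r−g_L), with H = 12/2 = 6.
P₀ = 0.72 × [(1+0.02) + 6×(0.23−0.02)] / (0.123−0.02)
   = 0.72 × 2.2800 / 0.103 = 15.9379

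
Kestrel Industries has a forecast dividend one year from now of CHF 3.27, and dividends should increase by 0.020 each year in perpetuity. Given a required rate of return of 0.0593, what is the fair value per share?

CHF 83.21

Gordon growth model: P₀ = D₁/(r − g), with D₁ = 3.27 given directly.
P₀ = 3.2700 / (0.0593 − 0.02) = 3.2700 / 0.0393 = 83.2061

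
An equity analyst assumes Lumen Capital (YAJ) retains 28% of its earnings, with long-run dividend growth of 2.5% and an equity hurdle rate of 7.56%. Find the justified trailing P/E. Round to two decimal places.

Payout ratio b = 1 − 0.28 = 0.72.
Justified trailing P/E = b(1+g)/(r−g) = 0.72×(1+0.025)/(0.0756−0.025) = 14.5850

14.58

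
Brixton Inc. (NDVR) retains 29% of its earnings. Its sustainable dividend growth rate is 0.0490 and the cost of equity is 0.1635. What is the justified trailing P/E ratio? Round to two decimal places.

6.50

Payout ratio b = 1 − 0.29 = 0.71.
Justified trailing P/E = b(1+g)/(r−g) = 0.71×(1+0.049)/(0.1635−0.049) = 6.5047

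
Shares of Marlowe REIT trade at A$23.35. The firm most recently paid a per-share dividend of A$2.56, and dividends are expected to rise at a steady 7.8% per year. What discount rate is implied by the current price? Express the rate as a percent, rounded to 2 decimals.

Rearranging the constant-growth DDM: r = D₁/P₀ + g.
D₁ = 2.56 × (1 + 0.078) = 2.7597.
r = 2.7597 / 23.35 + 0.078 = 0.11819 + 0.078 = 0.19619

19.62%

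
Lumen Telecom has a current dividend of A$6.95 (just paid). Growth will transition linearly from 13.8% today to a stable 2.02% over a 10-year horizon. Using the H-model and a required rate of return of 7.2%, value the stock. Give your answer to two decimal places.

A$215.91

H-model: P₀ = D₀[(1+g_L) + H(g_S−g_L)]/(r−g_L), with H = 10/2 = 5.
P₀ = 6.95 × [(1+0.0202) + 5×(0.138−0.0202)] / (0.072−0.0202)
   = 6.95 × 1.6092 / 0.0518 = 215.9062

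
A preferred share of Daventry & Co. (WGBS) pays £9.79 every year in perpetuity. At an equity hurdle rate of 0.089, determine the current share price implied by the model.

Zero-growth DDM (perpetuity): P₀ = D/r = 9.79 / 0.089 = 110.0000

£110.00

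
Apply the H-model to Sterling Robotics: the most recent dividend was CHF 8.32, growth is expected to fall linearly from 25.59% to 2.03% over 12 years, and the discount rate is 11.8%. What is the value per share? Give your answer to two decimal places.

CHF 207.27

H-model: P₀ = D₀[(1+g_L) + H(g_S−g_L)]/(r−g_L), with H = 12/2 = 6.
P₀ = 8.32 × [(1+0.0203) + 6×(0.2559−0.0203)] / (0.118−0.0203)
   = 8.32 × 2.4339 / 0.0977 = 207.2676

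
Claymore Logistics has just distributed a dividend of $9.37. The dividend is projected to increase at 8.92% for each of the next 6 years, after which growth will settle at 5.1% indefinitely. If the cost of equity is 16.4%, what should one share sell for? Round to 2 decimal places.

Two-stage DDM. Project D₁…D_6 at 0.0892, terminal growth 0.051, discount at r = 0.164.
D_1 = 10.2058
D_2 = 11.1162
D_3 = 12.1077
D_4 = 13.1877
D_5 = 14.3641
D_6 = 15.6454
Terminal value at t=6: TV = D_7/(r−g) = 16.4433/(0.164−0.051) = 145.5156
P₀ = 10.2058/(1+0.164)^1 + 11.1162/(1+0.164)^2 + 12.1077/(1+0.164)^3 + 13.1877/(1+0.164)^4 + 14.3641/(1+0.164)^5 + 15.6454/(1+0.164)^6 + 145.5156/(1+0.164)^6 = 103.3507

$103.35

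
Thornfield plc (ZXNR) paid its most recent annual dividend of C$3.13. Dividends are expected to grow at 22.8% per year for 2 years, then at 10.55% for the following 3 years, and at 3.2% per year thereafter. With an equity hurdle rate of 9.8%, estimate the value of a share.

C$81.80

Three-stage DDM. Project D₁…D_5; terminal Gordon value at t=5 with g = 0.032; discount at r = 0.098.
D_1 = 3.8436
D_2 = 4.7200
D_3 = 5.2179
D_4 = 5.7684
D_5 = 6.3770
TV_5 = 6.5811/(0.098−0.032) = 99.7133
P₀ = Σ Dₜ/(1+r)ᵗ + TV_5/(1+r)^5 = 81.8020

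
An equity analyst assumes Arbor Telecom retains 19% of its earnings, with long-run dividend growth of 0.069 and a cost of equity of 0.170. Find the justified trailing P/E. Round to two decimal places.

Payout ratio b = 1 − 0.19 = 0.81.
Justified trailing P/E = b(1+g)/(r−g) = 0.81×(1+0.069)/(0.17−0.069) = 8.5732

8.57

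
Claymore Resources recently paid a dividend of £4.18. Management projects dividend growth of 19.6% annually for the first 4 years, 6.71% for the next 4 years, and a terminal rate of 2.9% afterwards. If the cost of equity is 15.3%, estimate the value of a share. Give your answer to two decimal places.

£63.81

Three-stage DDM. Project D₁…D_8; terminal Gordon value at t=8 with g = 0.029; discount at r = 0.153.
D_1 = 4.9993
D_2 = 5.9791
D_3 = 7.1511
D_4 = 8.5527
D_5 = 9.1265
D_6 = 9.7389
D_7 = 10.3924
D_8 = 11.0897
TV_8 = 11.4113/(0.153−0.029) = 92.0270
P₀ = Σ Dₜ/(1+r)ᵗ + TV_8/(1+r)^8 = 63.8120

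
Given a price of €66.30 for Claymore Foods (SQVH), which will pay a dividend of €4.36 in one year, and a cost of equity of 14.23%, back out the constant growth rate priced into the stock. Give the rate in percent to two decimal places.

7.65%

From P₀ = D₁/(r − g), the implied growth is g = r − D₁/P₀.
g = 0.1423 − 4.36/66.30 = 0.1423 − 0.06576 = 0.07654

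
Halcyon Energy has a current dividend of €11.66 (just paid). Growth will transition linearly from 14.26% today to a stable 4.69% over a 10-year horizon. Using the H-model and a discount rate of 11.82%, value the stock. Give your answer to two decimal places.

€249.46

H-model: P₀ = D₀[(1+g_L) + H(g_S−g_L)]/(r−g_L), with H = 10/2 = 5.
P₀ = 11.66 × [(1+0.0469) + 5×(0.1426−0.0469)] / (0.1182−0.0469)
   = 11.66 × 1.5254 / 0.0713 = 249.4553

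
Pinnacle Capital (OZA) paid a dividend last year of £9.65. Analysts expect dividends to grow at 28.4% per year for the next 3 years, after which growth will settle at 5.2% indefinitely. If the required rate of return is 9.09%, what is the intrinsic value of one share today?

£466.00

Two-stage DDM. Project D₁…D_3 at 0.284, terminal growth 0.052, discount at r = 0.0909.
D_1 = 12.3906
D_2 = 15.9095
D_3 = 20.4278
Terminal value at t=3: TV = D_4/(r−g) = 21.4901/(0.0909−0.052) = 552.4443
P₀ = 12.3906/(1+0.0909)^1 + 15.9095/(1+0.0909)^2 + 20.4278/(1+0.0909)^3 + 552.4443/(1+0.0909)^3 = 465.9953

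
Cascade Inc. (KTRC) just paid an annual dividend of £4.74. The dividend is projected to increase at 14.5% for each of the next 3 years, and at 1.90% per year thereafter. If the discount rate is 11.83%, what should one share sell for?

£67.12

Two-stage DDM. Project D₁…D_3 at 0.145, terminal growth 0.019, discount at r = 0.1183.
D_1 = 5.4273
D_2 = 6.2143
D_3 = 7.1153
Terminal value at t=3: TV = D_4/(r−g) = 7.2505/(0.1183−0.019) = 73.0163
P₀ = 5.4273/(1+0.1183)^1 + 6.2143/(1+0.1183)^2 + 7.1153/(1+0.1183)^3 + 73.0163/(1+0.1183)^3 = 67.1188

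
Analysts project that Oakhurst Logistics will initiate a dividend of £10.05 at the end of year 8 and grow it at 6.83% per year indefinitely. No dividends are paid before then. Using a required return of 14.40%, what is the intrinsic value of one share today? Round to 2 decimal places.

£51.77

Deferred-dividend DDM. At t=7 the remaining stream is a growing perpetuity with first payment D_8 = 10.05.
V_7 = D_8/(r−g) = 10.05/(0.144−0.0683) = 132.7609
P₀ = V_7/(1+r)^7 = 132.7609/(1+0.144)^7 = 51.7712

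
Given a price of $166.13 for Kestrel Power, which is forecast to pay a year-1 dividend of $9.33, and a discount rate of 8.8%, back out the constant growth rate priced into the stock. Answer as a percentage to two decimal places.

From P₀ = D₁/(r − g), the implied growth is g = r − D₁/P₀.
g = 0.088 − 9.33/166.13 = 0.088 − 0.05616 = 0.03184

3.18%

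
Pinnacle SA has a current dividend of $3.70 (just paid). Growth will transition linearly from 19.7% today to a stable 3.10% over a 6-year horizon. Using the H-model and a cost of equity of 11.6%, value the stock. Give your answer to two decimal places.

H-model: P₀ = D₀[(1+g_L) + H(g_S−g_L)]/(r−g_L), with H = 6/2 = 3.
P₀ = 3.70 × [(1+0.031) + 3×(0.197−0.031)] / (0.116−0.031)
   = 3.70 × 1.5290 / 0.085 = 66.5565

$66.56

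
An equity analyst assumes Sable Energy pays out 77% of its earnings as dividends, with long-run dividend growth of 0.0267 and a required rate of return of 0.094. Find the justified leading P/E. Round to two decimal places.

Justified leading P/E = b/(r−g) = 0.77/(0.094−0.0267) = 11.4413

11.44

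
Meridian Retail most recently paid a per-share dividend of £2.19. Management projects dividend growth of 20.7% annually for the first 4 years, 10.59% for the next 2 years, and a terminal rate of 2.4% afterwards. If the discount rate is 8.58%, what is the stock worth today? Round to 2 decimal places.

Three-stage DDM. Project D₁…D_6; terminal Gordon value at t=6 with g = 0.024; discount at r = 0.0858.
D_1 = 2.6433
D_2 = 3.1905
D_3 = 3.8509
D_4 = 4.6481
D_5 = 5.1403
D_6 = 5.6847
TV_6 = 5.8211/(0.0858−0.024) = 94.1925
P₀ = Σ Dₜ/(1+r)ᵗ + TV_6/(1+r)^6 = 75.8480

£75.85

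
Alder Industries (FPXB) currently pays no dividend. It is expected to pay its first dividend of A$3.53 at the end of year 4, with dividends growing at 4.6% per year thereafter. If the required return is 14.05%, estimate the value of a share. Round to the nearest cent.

Deferred-dividend DDM. At t=3 the remaining stream is a growing perpetuity with first payment D_4 = 3.53.
V_3 = D_4/(r−g) = 3.53/(0.1405−0.046) = 37.3545
P₀ = V_3/(1+r)^3 = 37.3545/(1+0.1405)^3 = 25.1801

A$25.18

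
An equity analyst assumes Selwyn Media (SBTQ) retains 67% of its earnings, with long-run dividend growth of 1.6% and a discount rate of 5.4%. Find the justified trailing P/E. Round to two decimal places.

Payout ratio b = 1 − 0.67 = 0.33.
Justified trailing P/E = b(1+g)/(r−g) = 0.33×(1+0.016)/(0.054−0.016) = 8.8232

8.82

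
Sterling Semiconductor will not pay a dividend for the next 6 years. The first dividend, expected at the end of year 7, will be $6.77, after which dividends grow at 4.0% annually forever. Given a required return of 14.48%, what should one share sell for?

Deferred-dividend DDM. At t=6 the remaining stream is a growing perpetuity with first payment D_7 = 6.77.
V_6 = D_7/(r−g) = 6.77/(0.1448−0.04) = 64.5992
P₀ = V_6/(1+r)^6 = 64.5992/(1+0.1448)^6 = 28.6979

$28.70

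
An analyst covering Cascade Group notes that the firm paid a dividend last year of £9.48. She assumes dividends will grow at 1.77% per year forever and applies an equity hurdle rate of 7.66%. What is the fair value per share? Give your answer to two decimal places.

£163.80

Gordon growth model: P₀ = D₁/(r − g). D₁ = 9.48 × (1 + 0.0177) = 9.6478.
P₀ = 9.6478 / (0.0766 − 0.0177) = 9.6478 / 0.0589 = 163.7996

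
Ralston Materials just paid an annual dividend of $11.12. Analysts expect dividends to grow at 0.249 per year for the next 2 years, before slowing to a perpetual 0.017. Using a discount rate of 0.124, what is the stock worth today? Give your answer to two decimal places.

$156.59

Two-stage DDM. Project D₁…D_2 at 0.249, terminal growth 0.017, discount at r = 0.124.
D_1 = 13.8889
D_2 = 17.3472
Terminal value at t=2: TV = D_3/(r−g) = 17.6421/(0.124−0.017) = 164.8796
P₀ = 13.8889/(1+0.124)^1 + 17.3472/(1+0.124)^2 + 164.8796/(1+0.124)^2 = 156.5946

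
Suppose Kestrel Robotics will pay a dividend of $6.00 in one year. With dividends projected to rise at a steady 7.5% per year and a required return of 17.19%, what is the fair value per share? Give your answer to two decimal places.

Gordon growth model: P₀ = D₁/(r − g), with D₁ = 6.00 given directly.
P₀ = 6.0000 / (0.1719 − 0.075) = 6.0000 / 0.0969 = 61.9195

$61.92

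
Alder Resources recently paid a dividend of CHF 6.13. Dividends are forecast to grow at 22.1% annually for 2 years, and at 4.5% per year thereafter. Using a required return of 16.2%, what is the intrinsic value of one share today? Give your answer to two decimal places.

CHF 73.66

Two-stage DDM. Project D₁…D_2 at 0.221, terminal growth 0.045, discount at r = 0.162.
D_1 = 7.4847
D_2 = 9.1389
Terminal value at t=2: TV = D_3/(r−g) = 9.5501/(0.162−0.045) = 81.6248
P₀ = 7.4847/(1+0.162)^1 + 9.1389/(1+0.162)^2 + 81.6248/(1+0.162)^2 = 73.6614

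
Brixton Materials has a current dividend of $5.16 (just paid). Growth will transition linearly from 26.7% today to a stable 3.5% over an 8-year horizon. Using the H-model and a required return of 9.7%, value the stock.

$163.37

H-model: P₀ = D₀[(1+g_L) + H(g_S−g_L)]/(r−g_L), with H = 8/2 = 4.
P₀ = 5.16 × [(1+0.035) + 4×(0.267−0.035)] / (0.097−0.035)
   = 5.16 × 1.9630 / 0.062 = 163.3723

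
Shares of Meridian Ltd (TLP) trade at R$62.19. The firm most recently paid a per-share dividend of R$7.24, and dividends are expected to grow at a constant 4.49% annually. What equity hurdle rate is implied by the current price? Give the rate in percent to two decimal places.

16.65%

Rearranging the constant-growth DDM: r = D₁/P₀ + g.
D₁ = 7.24 × (1 + 0.0449) = 7.5651.
r = 7.5651 / 62.19 + 0.0449 = 0.12164 + 0.0449 = 0.16654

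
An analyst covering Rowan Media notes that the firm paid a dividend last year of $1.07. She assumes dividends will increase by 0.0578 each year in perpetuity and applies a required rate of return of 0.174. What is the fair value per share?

Gordon growth model: P₀ = D₁/(r − g). D₁ = 1.07 × (1 + 0.0578) = 1.1318.
P₀ = 1.1318 / (0.174 − 0.0578) = 1.1318 / 0.1162 = 9.7405

$9.74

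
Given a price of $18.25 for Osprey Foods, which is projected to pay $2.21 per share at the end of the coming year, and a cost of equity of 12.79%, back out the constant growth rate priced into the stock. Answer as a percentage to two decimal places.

From P₀ = D₁/(r − g), the implied growth is g = r − D₁/P₀.
g = 0.1279 − 2.21/18.25 = 0.1279 − 0.12110 = 0.00680

0.68%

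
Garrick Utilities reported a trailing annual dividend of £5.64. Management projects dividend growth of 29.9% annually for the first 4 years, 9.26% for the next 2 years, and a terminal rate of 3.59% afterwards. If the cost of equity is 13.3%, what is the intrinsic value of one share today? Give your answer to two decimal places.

Three-stage DDM. Project D₁…D_6; terminal Gordon value at t=6 with g = 0.0359; discount at r = 0.133.
D_1 = 7.3264
D_2 = 9.5169
D_3 = 12.3625
D_4 = 16.0589
D_5 = 17.5460
D_6 = 19.1707
TV_6 = 19.8589/(0.133−0.0359) = 204.5204
P₀ = Σ Dₜ/(1+r)ᵗ + TV_6/(1+r)^6 = 147.2705

£147.27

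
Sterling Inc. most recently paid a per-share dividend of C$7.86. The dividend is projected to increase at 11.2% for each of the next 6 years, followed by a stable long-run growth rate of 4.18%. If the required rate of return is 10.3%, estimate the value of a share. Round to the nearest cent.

C$189.01

Two-stage DDM. Project D₁…D_6 at 0.112, terminal growth 0.0418, discount at r = 0.103.
D_1 = 8.7403
D_2 = 9.7192
D_3 = 10.8078
D_4 = 12.0183
D_5 = 13.3643
D_6 = 14.8611
Terminal value at t=6: TV = D_7/(r−g) = 15.4823/(0.103−0.0418) = 252.9788
P₀ = 8.7403/(1+0.103)^1 + 9.7192/(1+0.103)^2 + 10.8078/(1+0.103)^3 + 12.0183/(1+0.103)^4 + 13.3643/(1+0.103)^5 + 14.8611/(1+0.103)^6 + 252.9788/(1+0.103)^6 = 189.0107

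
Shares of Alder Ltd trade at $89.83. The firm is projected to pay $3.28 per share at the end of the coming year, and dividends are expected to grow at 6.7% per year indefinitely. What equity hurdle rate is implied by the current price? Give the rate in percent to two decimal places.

Rearranging the constant-growth DDM: r = D₁/P₀ + g.
r = 3.2800 / 89.83 + 0.067 = 0.03651 + 0.067 = 0.10351

10.35%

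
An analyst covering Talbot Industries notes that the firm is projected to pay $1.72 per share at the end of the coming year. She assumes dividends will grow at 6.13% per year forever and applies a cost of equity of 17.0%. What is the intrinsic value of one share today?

$15.82

Gordon growth model: P₀ = D₁/(r − g), with D₁ = 1.72 given directly.
P₀ = 1.7200 / (0.17 − 0.0613) = 1.7200 / 0.1087 = 15.8234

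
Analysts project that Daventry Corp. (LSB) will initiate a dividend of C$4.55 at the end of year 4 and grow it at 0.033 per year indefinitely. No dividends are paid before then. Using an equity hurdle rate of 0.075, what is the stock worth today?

Deferred-dividend DDM. At t=3 the remaining stream is a growing perpetuity with first payment D_4 = 4.55.
V_3 = D_4/(r−g) = 4.55/(0.075−0.033) = 108.3333
P₀ = V_3/(1+r)^3 = 108.3333/(1+0.075)^3 = 87.2041

C$87.20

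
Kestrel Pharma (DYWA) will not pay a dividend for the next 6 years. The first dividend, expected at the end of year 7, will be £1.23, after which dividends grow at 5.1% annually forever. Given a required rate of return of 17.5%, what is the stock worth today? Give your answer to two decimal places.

£3.77

Deferred-dividend DDM. At t=6 the remaining stream is a growing perpetuity with first payment D_7 = 1.23.
V_6 = D_7/(r−g) = 1.23/(0.175−0.051) = 9.9194
P₀ = V_6/(1+r)^6 = 9.9194/(1+0.175)^6 = 3.7693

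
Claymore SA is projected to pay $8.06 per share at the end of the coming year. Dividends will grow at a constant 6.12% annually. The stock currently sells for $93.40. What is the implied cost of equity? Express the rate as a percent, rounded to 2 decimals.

Rearranging the constant-growth DDM: r = D₁/P₀ + g.
r = 8.0600 / 93.40 + 0.0612 = 0.08630 + 0.0612 = 0.14750

14.75%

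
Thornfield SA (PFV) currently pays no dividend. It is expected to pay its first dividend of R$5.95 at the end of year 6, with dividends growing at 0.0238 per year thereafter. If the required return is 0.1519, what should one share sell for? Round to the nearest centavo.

Deferred-dividend DDM. At t=5 the remaining stream is a growing perpetuity with first payment D_6 = 5.95.
V_5 = D_6/(r−g) = 5.95/(0.1519−0.0238) = 46.4481
P₀ = V_5/(1+r)^5 = 46.4481/(1+0.1519)^5 = 22.9031

R$22.90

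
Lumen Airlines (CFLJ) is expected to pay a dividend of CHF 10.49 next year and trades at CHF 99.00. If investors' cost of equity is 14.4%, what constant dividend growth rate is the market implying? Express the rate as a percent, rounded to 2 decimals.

From P₀ = D₁/(r − g), the implied growth is g = r − D₁/P₀.
g = 0.144 − 10.49/99.00 = 0.144 − 0.10596 = 0.03804

3.80%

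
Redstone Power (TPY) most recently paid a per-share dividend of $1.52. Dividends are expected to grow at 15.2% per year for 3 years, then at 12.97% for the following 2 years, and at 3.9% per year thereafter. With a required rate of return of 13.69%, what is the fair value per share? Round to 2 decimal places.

Three-stage DDM. Project D₁…D_5; terminal Gordon value at t=5 with g = 0.039; discount at r = 0.1369.
D_1 = 1.7510
D_2 = 2.0172
D_3 = 2.3238
D_4 = 2.6252
D_5 = 2.9657
TV_5 = 3.0814/(0.1369−0.039) = 31.4746
P₀ = Σ Dₜ/(1+r)ᵗ + TV_5/(1+r)^5 = 24.3860

$24.39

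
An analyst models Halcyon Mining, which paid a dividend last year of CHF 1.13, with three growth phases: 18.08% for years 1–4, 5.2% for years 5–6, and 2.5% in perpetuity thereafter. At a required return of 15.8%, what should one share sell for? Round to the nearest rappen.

Three-stage DDM. Project D₁…D_6; terminal Gordon value at t=6 with g = 0.025; discount at r = 0.158.
D_1 = 1.3343
D_2 = 1.5755
D_3 = 1.8604
D_4 = 2.1968
D_5 = 2.3110
D_6 = 2.4312
TV_6 = 2.4919/(0.158−0.025) = 18.7365
P₀ = Σ Dₜ/(1+r)ᵗ + TV_6/(1+r)^6 = 14.6353

CHF 14.64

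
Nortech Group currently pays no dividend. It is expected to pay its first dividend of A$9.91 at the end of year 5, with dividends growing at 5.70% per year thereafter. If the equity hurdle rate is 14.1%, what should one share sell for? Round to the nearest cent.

A$69.61

Deferred-dividend DDM. At t=4 the remaining stream is a growing perpetuity with first payment D_5 = 9.91.
V_4 = D_5/(r−g) = 9.91/(0.141−0.057) = 117.9762
P₀ = V_4/(1+r)^4 = 117.9762/(1+0.141)^4 = 69.6068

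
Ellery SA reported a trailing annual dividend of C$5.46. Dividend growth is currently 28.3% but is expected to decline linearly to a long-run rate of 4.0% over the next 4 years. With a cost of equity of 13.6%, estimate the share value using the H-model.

H-model: P₀ = D₀[(1+g_L) + H(g_S−g_L)]/(r−g_L), with H = 4/2 = 2.
P₀ = 5.46 × [(1+0.04) + 2×(0.283−0.04)] / (0.136−0.04)
   = 5.46 × 1.5260 / 0.096 = 86.7913

C$86.79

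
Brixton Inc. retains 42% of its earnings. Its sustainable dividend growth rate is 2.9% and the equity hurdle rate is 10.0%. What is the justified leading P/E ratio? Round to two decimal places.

8.17

Payout ratio b = 1 − 0.42 = 0.58.
Justified leading P/E = b/(r−g) = 0.58/(0.1−0.029) = 8.1690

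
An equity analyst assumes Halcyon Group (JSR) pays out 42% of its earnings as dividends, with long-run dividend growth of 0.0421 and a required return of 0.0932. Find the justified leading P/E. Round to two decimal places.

8.22

Justified leading P/E = b/(r−g) = 0.42/(0.0932−0.0421) = 8.2192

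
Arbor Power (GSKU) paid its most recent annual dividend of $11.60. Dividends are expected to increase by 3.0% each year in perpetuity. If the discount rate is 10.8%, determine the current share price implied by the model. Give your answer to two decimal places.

Gordon growth model: P₀ = D₁/(r − g). D₁ = 11.60 × (1 + 0.03) = 11.9480.
P₀ = 11.9480 / (0.108 − 0.03) = 11.9480 / 0.078 = 153.1795

$153.18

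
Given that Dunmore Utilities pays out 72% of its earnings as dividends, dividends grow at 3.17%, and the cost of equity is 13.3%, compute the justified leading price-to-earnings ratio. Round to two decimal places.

Justified leading P/E = b/(r−g) = 0.72/(0.133−0.0317) = 7.1076

7.11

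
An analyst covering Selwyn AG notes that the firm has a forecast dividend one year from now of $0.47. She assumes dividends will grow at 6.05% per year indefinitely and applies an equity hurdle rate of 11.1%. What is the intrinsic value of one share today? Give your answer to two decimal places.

$9.31

Gordon growth model: P₀ = D₁/(r − g), with D₁ = 0.47 given directly.
P₀ = 0.4700 / (0.111 − 0.0605) = 0.4700 / 0.0505 = 9.3069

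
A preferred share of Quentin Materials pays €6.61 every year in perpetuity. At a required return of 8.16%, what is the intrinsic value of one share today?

€81.00

Zero-growth DDM (perpetuity): P₀ = D/r = 6.61 / 0.0816 = 81.0049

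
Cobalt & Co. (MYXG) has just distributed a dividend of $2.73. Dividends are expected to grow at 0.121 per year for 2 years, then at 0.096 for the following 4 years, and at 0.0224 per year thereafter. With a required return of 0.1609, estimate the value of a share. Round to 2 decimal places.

$28.95

Three-stage DDM. Project D₁…D_6; terminal Gordon value at t=6 with g = 0.0224; discount at r = 0.1609.
D_1 = 3.0603
D_2 = 3.4306
D_3 = 3.7600
D_4 = 4.1209
D_5 = 4.5165
D_6 = 4.9501
TV_6 = 5.0610/(0.1609−0.0224) = 36.5416
P₀ = Σ Dₜ/(1+r)ᵗ + TV_6/(1+r)^6 = 28.9468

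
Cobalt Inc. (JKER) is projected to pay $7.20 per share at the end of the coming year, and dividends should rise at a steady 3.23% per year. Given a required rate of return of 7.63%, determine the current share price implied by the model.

Gordon growth model: P₀ = D₁/(r − g), with D₁ = 7.20 given directly.
P₀ = 7.2000 / (0.0763 − 0.0323) = 7.2000 / 0.044 = 163.6364

$163.64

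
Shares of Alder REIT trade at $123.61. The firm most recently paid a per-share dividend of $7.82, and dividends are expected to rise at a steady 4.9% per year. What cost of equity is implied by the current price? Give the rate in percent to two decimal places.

11.54%

Rearranging the constant-growth DDM: r = D₁/P₀ + g.
D₁ = 7.82 × (1 + 0.049) = 8.2032.
r = 8.2032 / 123.61 + 0.049 = 0.06636 + 0.049 = 0.11536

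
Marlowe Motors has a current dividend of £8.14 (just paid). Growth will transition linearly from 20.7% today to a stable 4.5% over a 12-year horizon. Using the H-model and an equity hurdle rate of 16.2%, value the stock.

£140.33

H-model: P₀ = D₀[(1+g_L) + H(g_S−g_L)]/(r−g_L), with H = 12/2 = 6.
P₀ = 8.14 × [(1+0.045) + 6×(0.207−0.045)] / (0.162−0.045)
   = 8.14 × 2.0170 / 0.117 = 140.3280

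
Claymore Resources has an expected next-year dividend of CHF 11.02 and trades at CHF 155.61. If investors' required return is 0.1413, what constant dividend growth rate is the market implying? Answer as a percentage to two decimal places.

7.05%

From P₀ = D₁/(r − g), the implied growth is g = r − D₁/P₀.
g = 0.1413 − 11.02/155.61 = 0.1413 − 0.07082 = 0.07048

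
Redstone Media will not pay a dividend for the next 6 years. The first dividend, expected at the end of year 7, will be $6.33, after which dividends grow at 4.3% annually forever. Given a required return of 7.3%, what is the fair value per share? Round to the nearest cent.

$138.26

Deferred-dividend DDM. At t=6 the remaining stream is a growing perpetuity with first payment D_7 = 6.33.
V_6 = D_7/(r−g) = 6.33/(0.073−0.043) = 211.0000
P₀ = V_6/(1+r)^6 = 211.0000/(1+0.073)^6 = 138.2560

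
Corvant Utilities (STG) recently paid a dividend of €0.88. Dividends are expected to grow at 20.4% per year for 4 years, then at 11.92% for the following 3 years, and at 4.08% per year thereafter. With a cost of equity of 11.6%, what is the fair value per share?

Three-stage DDM. Project D₁…D_7; terminal Gordon value at t=7 with g = 0.0408; discount at r = 0.116.
D_1 = 1.0595
D_2 = 1.2757
D_3 = 1.5359
D_4 = 1.8492
D_5 = 2.0696
D_6 = 2.3163
D_7 = 2.5925
TV_7 = 2.6982/(0.116−0.0408) = 35.8807
P₀ = Σ Dₜ/(1+r)ᵗ + TV_7/(1+r)^7 = 24.5101

€24.51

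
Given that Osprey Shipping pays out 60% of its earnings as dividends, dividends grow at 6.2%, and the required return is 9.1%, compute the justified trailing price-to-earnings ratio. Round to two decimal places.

Justified trailing P/E = b(1+g)/(r−g) = 0.60×(1+0.062)/(0.091−0.062) = 21.9724

21.97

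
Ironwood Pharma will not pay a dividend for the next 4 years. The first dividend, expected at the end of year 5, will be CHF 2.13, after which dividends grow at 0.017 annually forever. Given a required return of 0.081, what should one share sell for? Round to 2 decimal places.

CHF 24.37

Deferred-dividend DDM. At t=4 the remaining stream is a growing perpetuity with first payment D_5 = 2.13.
V_4 = D_5/(r−g) = 2.13/(0.081−0.017) = 33.2812
P₀ = V_4/(1+r)^4 = 33.2812/(1+0.081)^4 = 24.3723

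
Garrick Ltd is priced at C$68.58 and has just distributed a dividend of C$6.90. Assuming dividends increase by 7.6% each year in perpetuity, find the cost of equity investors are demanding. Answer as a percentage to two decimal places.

18.43%

Rearranging the constant-growth DDM: r = D₁/P₀ + g.
D₁ = 6.90 × (1 + 0.076) = 7.4244.
r = 7.4244 / 68.58 + 0.076 = 0.10826 + 0.076 = 0.18426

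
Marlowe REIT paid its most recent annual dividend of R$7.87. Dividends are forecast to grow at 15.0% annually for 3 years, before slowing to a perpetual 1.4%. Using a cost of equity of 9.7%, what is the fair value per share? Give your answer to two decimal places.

Two-stage DDM. Project D₁…D_3 at 0.15, terminal growth 0.014, discount at r = 0.097.
D_1 = 9.0505
D_2 = 10.4081
D_3 = 11.9693
Terminal value at t=3: TV = D_4/(r−g) = 12.1369/(0.097−0.014) = 146.2272
P₀ = 9.0505/(1+0.097)^1 + 10.4081/(1+0.097)^2 + 11.9693/(1+0.097)^3 + 146.2272/(1+0.097)^3 = 136.7322

R$136.73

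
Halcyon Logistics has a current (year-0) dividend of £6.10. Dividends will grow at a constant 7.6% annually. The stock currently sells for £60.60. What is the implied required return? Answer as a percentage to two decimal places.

18.43%

Rearranging the constant-growth DDM: r = D₁/P₀ + g.
D₁ = 6.10 × (1 + 0.076) = 6.5636.
r = 6.5636 / 60.60 + 0.076 = 0.10831 + 0.076 = 0.18431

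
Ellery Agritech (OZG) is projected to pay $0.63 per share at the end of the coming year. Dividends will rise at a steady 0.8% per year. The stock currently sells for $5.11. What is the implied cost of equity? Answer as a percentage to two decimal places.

13.13%

Rearranging the constant-growth DDM: r = D₁/P₀ + g.
r = 0.6300 / 5.11 + 0.008 = 0.12329 + 0.008 = 0.13129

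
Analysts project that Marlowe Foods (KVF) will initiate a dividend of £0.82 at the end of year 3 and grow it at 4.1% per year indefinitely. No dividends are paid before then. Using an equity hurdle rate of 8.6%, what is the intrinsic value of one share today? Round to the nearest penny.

£15.45

Deferred-dividend DDM. At t=2 the remaining stream is a growing perpetuity with first payment D_3 = 0.82.
V_2 = D_3/(r−g) = 0.82/(0.086−0.041) = 18.2222
P₀ = V_2/(1+r)^2 = 18.2222/(1+0.086)^2 = 15.4505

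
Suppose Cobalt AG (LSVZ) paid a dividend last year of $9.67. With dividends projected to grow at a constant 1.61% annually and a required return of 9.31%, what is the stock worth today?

$127.61

Gordon growth model: P₀ = D₁/(r − g). D₁ = 9.67 × (1 + 0.0161) = 9.8257.
P₀ = 9.8257 / (0.0931 − 0.0161) = 9.8257 / 0.077 = 127.6063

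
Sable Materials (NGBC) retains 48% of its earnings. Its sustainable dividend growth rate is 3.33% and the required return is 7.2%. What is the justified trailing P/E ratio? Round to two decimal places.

13.88

Payout ratio b = 1 − 0.48 = 0.52.
Justified trailing P/E = b(1+g)/(r−g) = 0.52×(1+0.0333)/(0.072−0.0333) = 13.8841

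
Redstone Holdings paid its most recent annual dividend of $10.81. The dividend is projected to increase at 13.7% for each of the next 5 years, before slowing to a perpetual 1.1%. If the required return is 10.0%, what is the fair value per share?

$204.64

Two-stage DDM. Project D₁…D_5 at 0.137, terminal growth 0.011, discount at r = 0.1.
D_1 = 12.2910
D_2 = 13.9748
D_3 = 15.8894
D_4 = 18.0662
D_5 = 20.5413
Terminal value at t=5: TV = D_6/(r−g) = 20.7673/(0.1−0.011) = 233.3400
P₀ = 12.2910/(1+0.1)^1 + 13.9748/(1+0.1)^2 + 15.8894/(1+0.1)^3 + 18.0662/(1+0.1)^4 + 20.5413/(1+0.1)^5 + 233.3400/(1+0.1)^5 = 204.6408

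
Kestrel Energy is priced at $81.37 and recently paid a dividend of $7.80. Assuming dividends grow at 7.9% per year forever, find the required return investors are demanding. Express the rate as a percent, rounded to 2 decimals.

18.24%

Rearranging the constant-growth DDM: r = D₁/P₀ + g.
D₁ = 7.80 × (1 + 0.079) = 8.4162.
r = 8.4162 / 81.37 + 0.079 = 0.10343 + 0.079 = 0.18243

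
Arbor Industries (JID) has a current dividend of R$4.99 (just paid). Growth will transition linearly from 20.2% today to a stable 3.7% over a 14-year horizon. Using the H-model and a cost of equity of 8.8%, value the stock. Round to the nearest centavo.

R$214.47

H-model: P₀ = D₀[(1+g_L) + H(g_S−g_L)]/(r−g_L), with H = 14/2 = 7.
P₀ = 4.99 × [(1+0.037) + 7×(0.202−0.037)] / (0.088−0.037)
   = 4.99 × 2.1920 / 0.051 = 214.4722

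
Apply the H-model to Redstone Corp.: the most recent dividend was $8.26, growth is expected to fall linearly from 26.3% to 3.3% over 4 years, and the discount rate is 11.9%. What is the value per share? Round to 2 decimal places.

$143.40

H-model: P₀ = D₀[(1+g_L) + H(g_S−g_L)]/(r−g_L), with H = 4/2 = 2.
P₀ = 8.26 × [(1+0.033) + 2×(0.263−0.033)] / (0.119−0.033)
   = 8.26 × 1.4930 / 0.086 = 143.3974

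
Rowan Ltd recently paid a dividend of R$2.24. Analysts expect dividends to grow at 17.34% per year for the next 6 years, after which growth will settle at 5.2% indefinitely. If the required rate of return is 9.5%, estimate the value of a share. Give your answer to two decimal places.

Two-stage DDM. Project D₁…D_6 at 0.1734, terminal growth 0.052, discount at r = 0.095.
D_1 = 2.6284
D_2 = 3.0842
D_3 = 3.6190
D_4 = 4.2465
D_5 = 4.9829
D_6 = 5.8469
Terminal value at t=6: TV = D_7/(r−g) = 6.1509/(0.095−0.052) = 143.0447
P₀ = 2.6284/(1+0.095)^1 + 3.0842/(1+0.095)^2 + 3.6190/(1+0.095)^3 + 4.2465/(1+0.095)^4 + 4.9829/(1+0.095)^5 + 5.8469/(1+0.095)^6 + 143.0447/(1+0.095)^6 = 100.2225

R$100.22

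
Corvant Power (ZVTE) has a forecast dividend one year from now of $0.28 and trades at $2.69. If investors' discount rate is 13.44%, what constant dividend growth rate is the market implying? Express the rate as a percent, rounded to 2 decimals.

From P₀ = D₁/(r − g), the implied growth is g = r − D₁/P₀.
g = 0.1344 − 0.28/2.69 = 0.1344 − 0.10409 = 0.03031

3.03%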